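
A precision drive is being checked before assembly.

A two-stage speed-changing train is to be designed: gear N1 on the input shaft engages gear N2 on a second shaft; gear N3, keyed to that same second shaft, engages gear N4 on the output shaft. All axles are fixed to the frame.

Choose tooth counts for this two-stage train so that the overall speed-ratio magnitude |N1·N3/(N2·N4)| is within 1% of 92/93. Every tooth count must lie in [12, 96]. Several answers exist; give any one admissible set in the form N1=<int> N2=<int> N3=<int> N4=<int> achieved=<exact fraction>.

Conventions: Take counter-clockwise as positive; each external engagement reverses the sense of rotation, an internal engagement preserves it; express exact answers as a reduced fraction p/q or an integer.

2-stage fixed-axis compound train for ratio 92/93
target = 92/93 in lowest terms: an exact hit needs N1·N3 = k·92 and N2·N4 = k·93 for one integer k, every count in [12, 96]; additionally prefer no 1:1 stage (N1 ≠ N2, N3 ≠ N4)
k = 1…3: no 1:1-free in-range split of k·92 and k·93 into factor pairs; take k = 4
k = 4: N1·N3 = 368 = 16·23, N2·N4 = 372 = 12·31
achieved = 16·23/(12·31) = 92/93; |achieved − target| = 0 ≤ 23/2325 ✓

N1=16 N2=12 N3=23 N4=31 achieved=92/93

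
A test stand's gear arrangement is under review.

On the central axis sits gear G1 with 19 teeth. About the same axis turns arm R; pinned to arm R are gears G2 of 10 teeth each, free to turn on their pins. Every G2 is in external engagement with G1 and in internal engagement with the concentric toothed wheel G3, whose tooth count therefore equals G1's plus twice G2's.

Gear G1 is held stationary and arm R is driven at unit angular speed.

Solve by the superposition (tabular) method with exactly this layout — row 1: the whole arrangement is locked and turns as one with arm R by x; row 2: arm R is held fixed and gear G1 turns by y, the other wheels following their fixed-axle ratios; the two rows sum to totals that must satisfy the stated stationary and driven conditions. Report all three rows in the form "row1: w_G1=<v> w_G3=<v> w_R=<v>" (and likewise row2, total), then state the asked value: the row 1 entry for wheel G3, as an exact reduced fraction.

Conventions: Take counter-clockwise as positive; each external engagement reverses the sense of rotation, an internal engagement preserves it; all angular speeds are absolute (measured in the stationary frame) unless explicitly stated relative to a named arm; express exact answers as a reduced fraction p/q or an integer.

planetary set (19T centre, 10T on arm, 39T internal) — Willis relation
superposition row 1 [locked train]: every member turns x
row 2: sun turns y, ring = −(19/39)·y, arm 0
boundary: total ω_sun = x + y = 0 and total ω_arm = x = 1  ⇒  y = -1, x = 1
row 2 ring = −(19/39)·(-1) = 19/39
totals (row 1 + row 2): sun 1 + (-1) = 0, ring 1 + 19/39 = 58/39, arm 1 + 0 = 1
asked cell (row1, ring) = 1

row1: w_G1=1 w_G3=1 w_R=1
row2: w_G1=-1 w_G3=19/39 w_R=0
total: w_G1=0 w_G3=58/39 w_R=1
asked value: 1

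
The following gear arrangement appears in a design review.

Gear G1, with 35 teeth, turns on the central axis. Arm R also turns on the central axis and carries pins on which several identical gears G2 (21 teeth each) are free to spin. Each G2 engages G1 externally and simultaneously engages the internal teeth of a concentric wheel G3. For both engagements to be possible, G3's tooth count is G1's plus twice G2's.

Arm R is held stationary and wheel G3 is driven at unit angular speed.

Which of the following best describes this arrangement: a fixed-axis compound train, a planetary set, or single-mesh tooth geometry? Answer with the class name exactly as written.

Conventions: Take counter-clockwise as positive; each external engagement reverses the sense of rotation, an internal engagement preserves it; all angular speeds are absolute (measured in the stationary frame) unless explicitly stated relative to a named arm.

planetary set

recognized (axles ride arm R): planetary set, 35/21/77 teeth
classification: planetary set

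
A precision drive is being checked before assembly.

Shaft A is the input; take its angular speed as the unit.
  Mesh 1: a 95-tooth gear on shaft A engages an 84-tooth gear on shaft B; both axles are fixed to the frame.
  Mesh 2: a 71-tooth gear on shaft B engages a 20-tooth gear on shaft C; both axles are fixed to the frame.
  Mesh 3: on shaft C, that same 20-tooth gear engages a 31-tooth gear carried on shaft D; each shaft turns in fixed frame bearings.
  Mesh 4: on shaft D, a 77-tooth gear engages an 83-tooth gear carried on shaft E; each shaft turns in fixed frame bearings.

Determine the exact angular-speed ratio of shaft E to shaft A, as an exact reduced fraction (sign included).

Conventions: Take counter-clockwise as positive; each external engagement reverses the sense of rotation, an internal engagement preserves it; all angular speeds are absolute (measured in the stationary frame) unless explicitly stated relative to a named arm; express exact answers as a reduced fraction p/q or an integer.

class = fixed-axis compound train [4 meshes; 4 ratios multiply, 4 sense flips]
mesh 1 [95T→84T]: running ratio 95/84, sense −
mesh 2 [71T→20T]: running ratio 1349/336, sense +
mesh 3 [20T→31T]: running ratio 6745/2604, sense −
mesh 4 [77T→83T]: running ratio 74195/30876, sense +
ω_out/ω_in = 74195/30876

74195/30876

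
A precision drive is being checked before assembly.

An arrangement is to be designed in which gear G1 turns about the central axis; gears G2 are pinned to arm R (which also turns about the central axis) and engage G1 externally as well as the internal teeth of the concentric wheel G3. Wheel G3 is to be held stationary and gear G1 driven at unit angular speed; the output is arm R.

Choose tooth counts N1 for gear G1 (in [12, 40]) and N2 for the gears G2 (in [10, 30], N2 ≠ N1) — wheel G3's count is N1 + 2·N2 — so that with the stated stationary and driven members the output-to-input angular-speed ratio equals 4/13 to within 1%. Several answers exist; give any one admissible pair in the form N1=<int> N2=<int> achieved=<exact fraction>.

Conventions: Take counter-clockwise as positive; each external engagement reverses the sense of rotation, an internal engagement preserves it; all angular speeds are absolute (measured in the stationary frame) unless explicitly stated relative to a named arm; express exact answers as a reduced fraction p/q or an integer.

N1=16 N2=10 achieved=4/13

planetary set to be sized for 4/13 (Willis relation)
Willis with ω_ring = 0: ω_arm/ω_sun = N1/(N1+N3); set equal to 4/13  ⇒  N3/N1 = 1/(4/13) − 1 = 9/4
N3 = N1 + 2·N2  ⇒  N2/N1 = (N3/N1 − 1)/2 = (9/4 − 1)/2 = 5/8
smallest multiple with N1 ≥ 12 and N2 ≥ 10: k = 2  ⇒  N1 = 2·8 = 16, N2 = 2·5 = 10 (N1 ≤ 40, N2 ≤ 30, N2 ≠ N1 ✓), N3 = 16 + 2·10 = 36
check: N1/(N1+N3) with N1 = 16, N3 = 36 gives 4/13; |achieved − target| = 0 ≤ 1/325 ✓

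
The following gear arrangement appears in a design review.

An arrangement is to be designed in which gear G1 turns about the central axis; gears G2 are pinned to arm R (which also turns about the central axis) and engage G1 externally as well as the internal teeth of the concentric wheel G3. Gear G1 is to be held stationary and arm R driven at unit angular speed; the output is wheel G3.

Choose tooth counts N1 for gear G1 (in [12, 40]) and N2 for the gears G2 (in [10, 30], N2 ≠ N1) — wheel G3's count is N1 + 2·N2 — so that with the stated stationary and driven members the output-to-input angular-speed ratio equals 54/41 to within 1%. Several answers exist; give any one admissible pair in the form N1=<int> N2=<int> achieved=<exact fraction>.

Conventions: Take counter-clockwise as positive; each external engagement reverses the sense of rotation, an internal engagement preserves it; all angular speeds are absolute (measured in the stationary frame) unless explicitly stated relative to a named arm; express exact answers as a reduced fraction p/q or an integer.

N1=13 N2=14 achieved=54/41

class = planetary set [ratio 54/41 wanted; Willis about the carrier]
Willis with ω_sun = 0: ω_ring/ω_arm = (N1+N3)/N3; set equal to 54/41  ⇒  N3/N1 = 1/(54/41 − 1) = 41/13
N3 = N1 + 2·N2  ⇒  N2/N1 = (N3/N1 − 1)/2 = (41/13 − 1)/2 = 14/13
smallest multiple with N1 ≥ 12 and N2 ≥ 10: k = 1  ⇒  N1 = 1·13 = 13, N2 = 1·14 = 14 (N1 ≤ 40, N2 ≤ 30, N2 ≠ N1 ✓), N3 = 13 + 2·14 = 41
check: (N1+N3)/N3 with N1 = 13, N3 = 41 gives 54/41; |achieved − target| = 0 ≤ 27/2050 ✓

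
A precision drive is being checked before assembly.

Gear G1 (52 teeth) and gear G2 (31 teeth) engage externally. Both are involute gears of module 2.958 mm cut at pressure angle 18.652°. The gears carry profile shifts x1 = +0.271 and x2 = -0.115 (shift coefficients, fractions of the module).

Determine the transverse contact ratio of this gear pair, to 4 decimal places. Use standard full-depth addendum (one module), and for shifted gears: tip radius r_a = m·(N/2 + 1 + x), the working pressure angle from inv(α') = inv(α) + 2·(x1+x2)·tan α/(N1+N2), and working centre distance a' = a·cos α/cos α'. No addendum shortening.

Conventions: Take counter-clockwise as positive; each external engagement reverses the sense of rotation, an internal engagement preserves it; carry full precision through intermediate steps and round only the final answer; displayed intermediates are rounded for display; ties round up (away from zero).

topology: single-mesh involute geometry — m = 2.958, 52T/31T pair
base radii: r_b1 = 72.868680, r_b2 = 43.440944
tip radii: r_a1 = 80.667618, r_a2 = 48.466830
inv(α') = inv(18.652°) + 2·(+0.271-0.115)·tan α/(52+31) = 0.01327789  ⇒  α' = 19.26790°
a' = a·cos α / cos α' = 122.7570·cos 18.652°/cos 19.26790° = 123.211178
action lengths: √(r_a1²−r_b1²) = 34.603759, √(r_a2²−r_b2²) = 21.492278
base pitch p_b = π·m·cos α = 8.804758
CR = (34.603759 + 21.492278 − 123.211178·sin 19.26790°)/8.804758 = 1.753384
contact ratio ≈ 1.7534

1.7534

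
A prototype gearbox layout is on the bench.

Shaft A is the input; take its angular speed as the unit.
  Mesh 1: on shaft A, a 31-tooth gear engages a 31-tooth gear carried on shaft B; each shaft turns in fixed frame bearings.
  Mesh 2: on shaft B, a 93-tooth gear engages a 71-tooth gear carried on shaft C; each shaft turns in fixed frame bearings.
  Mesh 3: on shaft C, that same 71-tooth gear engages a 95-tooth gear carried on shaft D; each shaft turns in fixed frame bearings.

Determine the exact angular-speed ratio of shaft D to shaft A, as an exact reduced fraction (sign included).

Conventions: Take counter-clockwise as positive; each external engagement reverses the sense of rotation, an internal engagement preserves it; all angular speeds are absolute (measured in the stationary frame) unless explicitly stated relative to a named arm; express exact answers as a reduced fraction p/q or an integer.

class = fixed-axis compound train [3 meshes; 3 ratios multiply, 3 sense flips]
mesh 1 [31T→31T]: running ratio 1, sense −
mesh 2 [93T→71T]: running ratio 93/71, sense +
mesh 3 [71T→95T]: running ratio 93/95, sense −
ω_out/ω_in = -93/95

-93/95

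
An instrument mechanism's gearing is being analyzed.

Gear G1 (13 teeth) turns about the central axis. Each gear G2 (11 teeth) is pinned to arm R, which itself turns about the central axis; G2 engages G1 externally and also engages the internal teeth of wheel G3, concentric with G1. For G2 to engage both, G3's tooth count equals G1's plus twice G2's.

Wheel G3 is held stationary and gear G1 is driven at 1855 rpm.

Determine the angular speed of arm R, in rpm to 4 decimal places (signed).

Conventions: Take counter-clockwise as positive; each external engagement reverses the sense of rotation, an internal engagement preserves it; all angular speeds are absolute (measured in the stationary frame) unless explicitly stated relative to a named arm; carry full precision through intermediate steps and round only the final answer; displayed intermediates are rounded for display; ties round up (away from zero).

class = planetary set [G3 = 13+2·11 = 35; Willis about the carrier]
normalise by the input: solve with ω_sun = 1, then scale by 1855 rpm
ring teeth: 13 + 2·11 = 35
13(ω_sun−ω_arm) = −35(ω_ring−ω_arm),  ω_ring = 0, ω_sun = 1
13(1−ω_arm) = −35(0−ω_arm)  ⇒  48·ω_arm = 13  ⇒  ω_arm = 13/48
scale: ω_arm = 13/48 × 1855 rpm = +502.3958 rpm

+502.3958 rpm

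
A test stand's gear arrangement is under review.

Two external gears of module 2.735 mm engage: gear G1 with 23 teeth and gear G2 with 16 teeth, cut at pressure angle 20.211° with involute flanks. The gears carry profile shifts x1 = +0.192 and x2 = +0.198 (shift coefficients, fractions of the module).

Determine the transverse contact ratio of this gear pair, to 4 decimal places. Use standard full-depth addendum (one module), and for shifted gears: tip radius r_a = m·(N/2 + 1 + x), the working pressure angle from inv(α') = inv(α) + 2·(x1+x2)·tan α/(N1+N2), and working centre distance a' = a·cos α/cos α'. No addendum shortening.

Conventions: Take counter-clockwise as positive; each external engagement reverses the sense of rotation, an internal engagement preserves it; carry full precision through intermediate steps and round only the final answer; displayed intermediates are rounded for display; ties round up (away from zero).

1.4454

class = single-mesh tooth geometry [involute pair 23T × 16T, m = 2.735]
base radii: r_b1 = 29.515866, r_b2 = 20.532776
tip radii: r_a1 = 34.712620, r_a2 = 25.156530
inv(α') = inv(20.211°) + 2·(+0.192+0.198)·tan α/(23+16) = 0.02276078  ⇒  α' = 22.90791°
a' = a·cos α / cos α' = 53.3325·cos 20.211°/cos 22.90791° = 54.333863
action lengths: √(r_a1²−r_b1²) = 18.269637, √(r_a2²−r_b2²) = 14.534651
base pitch p_b = π·m·cos α = 8.063202
CR = (18.269637 + 14.534651 − 54.333863·sin 22.90791°)/8.063202 = 1.445427
contact ratio ≈ 1.4454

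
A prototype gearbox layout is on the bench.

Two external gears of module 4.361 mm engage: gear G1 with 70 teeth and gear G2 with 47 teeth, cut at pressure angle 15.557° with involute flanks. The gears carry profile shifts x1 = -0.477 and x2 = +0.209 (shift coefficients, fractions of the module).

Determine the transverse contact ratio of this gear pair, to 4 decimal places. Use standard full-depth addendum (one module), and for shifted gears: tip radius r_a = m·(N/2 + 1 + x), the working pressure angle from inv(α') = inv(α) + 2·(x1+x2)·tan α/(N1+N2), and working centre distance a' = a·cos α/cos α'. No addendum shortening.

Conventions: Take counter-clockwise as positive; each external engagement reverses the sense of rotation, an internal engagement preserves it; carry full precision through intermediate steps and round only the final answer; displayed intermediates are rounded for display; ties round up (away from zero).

2.1331

recognized (one external pair, fixed centres): single-mesh tooth geometry, m = 4.361, N1 = 70, N2 = 47
base radii: r_b1 = 147.043082, r_b2 = 98.728927
tip radii: r_a1 = 154.915803, r_a2 = 107.755949
inv(α') = inv(15.557°) + 2·(-0.477+0.209)·tan α/(70+47) = 0.00559993  ⇒  α' = 14.54703°
a' = a·cos α / cos α' = 255.1185·cos 15.557°/cos 14.54703° = 253.911972
action lengths: √(r_a1²−r_b1²) = 48.756928, √(r_a2²−r_b2²) = 43.173413
base pitch p_b = π·m·cos α = 13.198556
CR = (48.756928 + 43.173413 − 253.911972·sin 14.54703°)/13.198556 = 2.133119
contact ratio ≈ 2.1331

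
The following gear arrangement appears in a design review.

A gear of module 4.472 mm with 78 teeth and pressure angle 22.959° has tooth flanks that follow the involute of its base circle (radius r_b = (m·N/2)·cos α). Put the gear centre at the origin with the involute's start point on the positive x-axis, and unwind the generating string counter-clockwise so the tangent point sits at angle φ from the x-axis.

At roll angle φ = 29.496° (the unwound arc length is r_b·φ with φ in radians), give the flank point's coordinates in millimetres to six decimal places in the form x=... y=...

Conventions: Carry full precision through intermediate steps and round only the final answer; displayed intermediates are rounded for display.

x=180.483008 y=7.111658

topology: single-mesh involute geometry — m = 4.472, N = 78
pitch radius r_p = m·N/2 = 4.472·78/2 = 174.408000
base radius r_b = r_p·cos α = 174.408000·cos 22.959° = 160.592134
roll angle φ = 29.496° = 0.51480232 rad
x = r_b·(cos φ + φ·sin φ) = 180.483008
y = r_b·(sin φ − φ·cos φ) = 7.111658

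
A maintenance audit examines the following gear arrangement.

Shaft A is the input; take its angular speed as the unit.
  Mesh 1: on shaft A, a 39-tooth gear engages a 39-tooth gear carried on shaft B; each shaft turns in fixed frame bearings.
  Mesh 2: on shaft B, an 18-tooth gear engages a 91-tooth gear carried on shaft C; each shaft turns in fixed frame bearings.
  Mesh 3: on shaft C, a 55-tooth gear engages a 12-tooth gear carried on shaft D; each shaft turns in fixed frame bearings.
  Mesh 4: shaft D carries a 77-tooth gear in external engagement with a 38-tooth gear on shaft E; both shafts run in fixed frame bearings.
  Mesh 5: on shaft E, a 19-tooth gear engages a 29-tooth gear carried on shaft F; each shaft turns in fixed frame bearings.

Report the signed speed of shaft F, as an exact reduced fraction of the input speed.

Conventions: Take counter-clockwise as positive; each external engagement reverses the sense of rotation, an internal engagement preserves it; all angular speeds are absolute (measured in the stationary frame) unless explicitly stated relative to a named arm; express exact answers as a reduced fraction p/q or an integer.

5-mesh fixed-axis compound train (all bearings frame-fixed)
mesh 1 [39T→39T]: |ω|/ω_in = 1×39/39 = 1, sense flips to −
mesh 2 [18T→91T]: |ω|/ω_in = 1×18/91 = 18/91, sense flips to +
mesh 3 [55T→12T]: |ω|/ω_in = (18/91)×55/12 = 165/182, sense flips to −
mesh 4 [77T→38T]: |ω|/ω_in = (165/182)×77/38 = 1815/988, sense flips to +
mesh 5 [19T→29T]: |ω|/ω_in = (1815/988)×19/29 = 1815/1508, sense flips to −
signed output speed (× input speed) = -1815/1508

-1815/1508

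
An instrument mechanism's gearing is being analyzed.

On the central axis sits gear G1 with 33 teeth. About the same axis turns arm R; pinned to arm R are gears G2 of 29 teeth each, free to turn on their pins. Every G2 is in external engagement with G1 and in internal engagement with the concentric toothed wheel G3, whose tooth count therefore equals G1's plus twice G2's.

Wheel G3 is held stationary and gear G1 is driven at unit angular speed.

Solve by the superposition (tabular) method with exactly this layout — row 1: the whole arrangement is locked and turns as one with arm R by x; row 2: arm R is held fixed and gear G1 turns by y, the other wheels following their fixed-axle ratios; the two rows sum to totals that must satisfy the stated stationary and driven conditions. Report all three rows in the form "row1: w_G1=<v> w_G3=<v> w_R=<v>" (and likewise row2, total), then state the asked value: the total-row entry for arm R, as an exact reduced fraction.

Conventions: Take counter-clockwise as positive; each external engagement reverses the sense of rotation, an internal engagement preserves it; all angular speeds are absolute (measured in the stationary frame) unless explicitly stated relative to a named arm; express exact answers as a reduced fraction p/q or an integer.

row1: w_G1=33/124 w_G3=33/124 w_R=33/124
row2: w_G1=91/124 w_G3=-33/124 w_R=0
total: w_G1=1 w_G3=0 w_R=33/124
asked value: 33/124

recognized (axles ride arm R): planetary set, 33/29/91 teeth
row 1 — lock + rotate with arm: ω_sun = ω_ring = ω_arm = x
superposition row 2 [arm held]: sun y, ring −(33/91)·y, arm 0
boundary: total ω_ring = x − (33/91)·y = 0 and total ω_sun = x + y = 1  ⇒  y = 91/124, x = 33/124
row 2 ring = −(33/91)·91/124 = -33/124
totals (row 1 + row 2): sun 33/124 + 91/124 = 1, ring 33/124 + (-33/124) = 0, arm 33/124 + 0 = 33/124
asked cell (total, arm) = 33/124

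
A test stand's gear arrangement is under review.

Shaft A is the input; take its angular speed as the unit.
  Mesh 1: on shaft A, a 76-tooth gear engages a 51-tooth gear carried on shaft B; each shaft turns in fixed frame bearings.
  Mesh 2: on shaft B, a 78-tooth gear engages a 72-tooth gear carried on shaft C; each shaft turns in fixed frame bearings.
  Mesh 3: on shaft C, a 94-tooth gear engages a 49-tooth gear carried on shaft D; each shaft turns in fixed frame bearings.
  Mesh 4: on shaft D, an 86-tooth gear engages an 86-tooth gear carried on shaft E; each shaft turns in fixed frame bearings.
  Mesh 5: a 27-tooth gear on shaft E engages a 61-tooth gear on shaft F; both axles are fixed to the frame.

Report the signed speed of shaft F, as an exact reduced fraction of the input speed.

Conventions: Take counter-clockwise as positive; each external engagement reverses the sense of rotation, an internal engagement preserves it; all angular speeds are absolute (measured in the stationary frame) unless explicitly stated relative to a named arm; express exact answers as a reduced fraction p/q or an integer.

-69654/50813

5-mesh fixed-axis compound train (all bearings frame-fixed)
mesh 1 [76T→51T]: |ω|/ω_in = 1×76/51 = 76/51, sense flips to −
mesh 2 [78T→72T]: |ω|/ω_in = (76/51)×78/72 = 247/153, sense flips to +
mesh 3 [94T→49T]: |ω|/ω_in = (247/153)×94/49 = 23218/7497, sense flips to −
mesh 4 [86T→86T]: |ω|/ω_in = (23218/7497)×86/86 = 23218/7497, sense flips to +
mesh 5 [27T→61T]: |ω|/ω_in = (23218/7497)×27/61 = 69654/50813, sense flips to −
signed output speed (× input speed) = -69654/50813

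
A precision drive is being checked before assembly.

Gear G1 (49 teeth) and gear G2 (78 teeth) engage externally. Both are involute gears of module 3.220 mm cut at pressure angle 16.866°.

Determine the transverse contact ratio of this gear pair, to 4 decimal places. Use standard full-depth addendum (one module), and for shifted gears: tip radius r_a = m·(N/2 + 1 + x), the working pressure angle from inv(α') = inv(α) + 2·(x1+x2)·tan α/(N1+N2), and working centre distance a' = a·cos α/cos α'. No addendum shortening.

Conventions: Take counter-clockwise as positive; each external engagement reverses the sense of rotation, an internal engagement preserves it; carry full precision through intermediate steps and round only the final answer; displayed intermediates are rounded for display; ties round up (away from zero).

1.9929

topology: single-mesh involute geometry — m = 3.220, 49T/78T pair
base radii: r_b1 = 75.496619, r_b2 = 120.178292
tip radii: r_a1 = 82.110000, r_a2 = 128.800000
no profile shift: α' = α, a' = a
action lengths: √(r_a1²−r_b1²) = 32.284866, √(r_a2²−r_b2²) = 46.331610
base pitch p_b = π·m·cos α = 9.680801
CR = (32.284866 + 46.331610 − 204.470000·sin 16.86600°)/9.680801 = 1.992883
contact ratio ≈ 1.9929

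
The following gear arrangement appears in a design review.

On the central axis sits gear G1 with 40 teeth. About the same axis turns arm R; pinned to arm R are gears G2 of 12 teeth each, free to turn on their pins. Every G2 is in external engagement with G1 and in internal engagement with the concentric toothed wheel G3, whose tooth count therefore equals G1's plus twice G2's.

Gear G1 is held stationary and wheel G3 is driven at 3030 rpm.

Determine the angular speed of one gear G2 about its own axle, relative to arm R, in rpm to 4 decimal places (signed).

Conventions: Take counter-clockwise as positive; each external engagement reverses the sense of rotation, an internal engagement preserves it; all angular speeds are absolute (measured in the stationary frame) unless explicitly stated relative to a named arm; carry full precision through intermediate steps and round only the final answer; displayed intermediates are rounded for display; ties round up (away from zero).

planetary set (40T centre, 12T on arm, 64T internal) — Willis relation
normalise by the input: solve with ω_ring = 1, then scale by 3030 rpm
ring teeth: 40 + 2·12 = 64
40(ω_sun−ω_arm) = −64(ω_ring−ω_arm),  ω_sun = 0, ω_ring = 1
40(0−ω_arm) = −64(1−ω_arm)  ⇒  104·ω_arm = 64  ⇒  ω_arm = 8/13
sun–planet mesh: 40·(0−8/13) = −12·(ω_p−ω_arm)  ⇒  ω_p−ω_arm = 80/39
scale: ω_p−ω_arm = 80/39 × 3030 rpm = +6215.3846 rpm

+6215.3846 rpm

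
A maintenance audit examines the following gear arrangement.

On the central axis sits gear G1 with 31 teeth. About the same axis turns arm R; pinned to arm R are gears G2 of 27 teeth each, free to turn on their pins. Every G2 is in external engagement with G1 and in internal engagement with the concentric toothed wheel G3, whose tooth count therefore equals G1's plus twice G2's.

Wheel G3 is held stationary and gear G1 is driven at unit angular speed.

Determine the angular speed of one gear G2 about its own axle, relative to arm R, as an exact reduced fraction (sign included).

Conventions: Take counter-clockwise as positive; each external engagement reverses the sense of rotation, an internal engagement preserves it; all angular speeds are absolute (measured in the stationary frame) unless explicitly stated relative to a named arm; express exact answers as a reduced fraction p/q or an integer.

-2635/3132

topology: planetary set — G1 31T / G2 27T / G3 85T, arm = carrier (Willis)
ring teeth: 31 + 2·27 = 85
31(ω_sun−ω_arm) = −85(ω_ring−ω_arm),  ω_ring = 0, ω_sun = 1
31(1−ω_arm) = −85(0−ω_arm)  ⇒  116·ω_arm = 31  ⇒  ω_arm = 31/116
sun–planet mesh: 31·(1−31/116) = −27·(ω_p−ω_arm)  ⇒  ω_p−ω_arm = -2635/3132
exact speed ratio = -2635/3132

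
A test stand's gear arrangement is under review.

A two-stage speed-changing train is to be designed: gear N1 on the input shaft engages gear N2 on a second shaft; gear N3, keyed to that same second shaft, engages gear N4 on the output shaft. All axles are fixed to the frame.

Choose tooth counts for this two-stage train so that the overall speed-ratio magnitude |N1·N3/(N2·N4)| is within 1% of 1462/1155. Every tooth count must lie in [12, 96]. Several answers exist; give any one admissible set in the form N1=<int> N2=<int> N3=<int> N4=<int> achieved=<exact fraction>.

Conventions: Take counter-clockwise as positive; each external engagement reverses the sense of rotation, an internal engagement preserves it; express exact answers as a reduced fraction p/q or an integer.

N1=17 N2=15 N3=86 N4=77 achieved=1462/1155

2-stage fixed-axis compound train for ratio 1462/1155
target = 1462/1155 in lowest terms: an exact hit needs N1·N3 = k·1462 and N2·N4 = k·1155 for one integer k, every count in [12, 96]; additionally prefer no 1:1 stage (N1 ≠ N2, N3 ≠ N4)
k = 1: N1·N3 = 1462 = 17·86, N2·N4 = 1155 = 15·77
achieved = 17·86/(15·77) = 1462/1155; |achieved − target| = 0 ≤ 731/57750 ✓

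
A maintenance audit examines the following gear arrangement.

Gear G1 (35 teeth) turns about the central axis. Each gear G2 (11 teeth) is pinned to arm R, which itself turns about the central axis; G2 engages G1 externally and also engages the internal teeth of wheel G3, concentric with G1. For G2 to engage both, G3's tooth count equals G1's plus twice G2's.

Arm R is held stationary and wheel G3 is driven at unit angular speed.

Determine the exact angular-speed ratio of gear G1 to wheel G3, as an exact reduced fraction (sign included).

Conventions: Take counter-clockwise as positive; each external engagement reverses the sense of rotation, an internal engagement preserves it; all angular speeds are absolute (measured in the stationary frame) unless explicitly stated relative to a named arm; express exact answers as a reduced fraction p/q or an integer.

topology: planetary set — G1 35T / G2 11T / G3 57T, arm = carrier (Willis)
ring teeth: 35 + 2·11 = 57
35(ω_sun−ω_arm) = −57(ω_ring−ω_arm),  ω_arm = 0, ω_ring = 1
ω_sun = 0 − (57/35)(1−0) = -57/35
ω_out/ω_in = -57/35

-57/35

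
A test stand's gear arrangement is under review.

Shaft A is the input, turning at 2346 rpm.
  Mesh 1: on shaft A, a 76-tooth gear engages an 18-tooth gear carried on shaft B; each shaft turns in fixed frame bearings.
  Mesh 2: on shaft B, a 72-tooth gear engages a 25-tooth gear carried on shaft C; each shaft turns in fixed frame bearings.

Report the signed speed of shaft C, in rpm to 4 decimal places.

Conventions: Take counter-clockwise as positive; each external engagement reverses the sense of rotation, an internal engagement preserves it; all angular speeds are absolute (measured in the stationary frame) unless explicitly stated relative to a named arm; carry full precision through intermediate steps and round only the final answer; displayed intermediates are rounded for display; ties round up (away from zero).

recognized (3 fixed axles, 2 meshes): fixed-axis compound train
mesh 1 [76T→18T]: ω = 2346.0000×76/18 = 9905.3333 rpm, sense flips to −
mesh 2 [72T→25T]: ω = 9905.3333×72/25 = 28527.3600 rpm, sense flips to +
signed output speed = +28527.3600 rpm

+28527.3600 rpm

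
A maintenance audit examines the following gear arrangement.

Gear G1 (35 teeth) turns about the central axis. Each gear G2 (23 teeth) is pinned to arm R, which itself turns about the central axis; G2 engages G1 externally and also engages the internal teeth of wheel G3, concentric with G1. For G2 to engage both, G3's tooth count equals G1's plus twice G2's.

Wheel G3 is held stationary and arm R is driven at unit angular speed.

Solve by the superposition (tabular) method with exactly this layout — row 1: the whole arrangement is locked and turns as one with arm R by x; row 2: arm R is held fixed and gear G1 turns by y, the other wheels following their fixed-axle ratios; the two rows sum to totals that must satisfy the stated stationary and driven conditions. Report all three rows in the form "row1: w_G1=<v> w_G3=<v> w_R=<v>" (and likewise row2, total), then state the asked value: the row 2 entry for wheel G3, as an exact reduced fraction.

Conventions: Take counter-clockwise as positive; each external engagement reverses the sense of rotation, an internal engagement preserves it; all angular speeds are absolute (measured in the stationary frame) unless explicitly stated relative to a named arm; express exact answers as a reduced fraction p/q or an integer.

recognized (axles ride arm R): planetary set, 35/23/81 teeth
superposition row 1 [locked train]: every member turns x
superposition row 2 [arm held]: sun y, ring −(35/81)·y, arm 0
boundary: total ω_ring = x − (35/81)·y = 0 and total ω_arm = x = 1  ⇒  y = 81/35, x = 1
row 2 ring = −(35/81)·81/35 = -1
totals (row 1 + row 2): sun 1 + 81/35 = 116/35, ring 1 + (-1) = 0, arm 1 + 0 = 1
asked cell (row2, ring) = -1

row1: w_G1=1 w_G3=1 w_R=1
row2: w_G1=81/35 w_G3=-1 w_R=0
total: w_G1=116/35 w_G3=0 w_R=1
asked value: -1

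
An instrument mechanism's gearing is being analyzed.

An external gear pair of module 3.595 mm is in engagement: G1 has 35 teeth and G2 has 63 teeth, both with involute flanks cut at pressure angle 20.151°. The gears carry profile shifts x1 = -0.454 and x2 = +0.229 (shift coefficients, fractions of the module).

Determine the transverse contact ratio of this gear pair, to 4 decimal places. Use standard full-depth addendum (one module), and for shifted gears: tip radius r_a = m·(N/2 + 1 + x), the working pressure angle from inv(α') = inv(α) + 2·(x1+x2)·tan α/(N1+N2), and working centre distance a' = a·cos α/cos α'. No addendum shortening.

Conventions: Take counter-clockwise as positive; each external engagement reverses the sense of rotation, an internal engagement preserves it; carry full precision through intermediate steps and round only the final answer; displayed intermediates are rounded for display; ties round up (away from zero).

class = single-mesh tooth geometry [involute pair 35T × 63T, m = 3.595]
base radii: r_b1 = 59.061499, r_b2 = 106.310698
tip radii: r_a1 = 64.875370, r_a2 = 117.660755
inv(α') = inv(20.151°) + 2·(-0.454+0.229)·tan α/(35+63) = 0.01357138  ⇒  α' = 19.40446°
a' = a·cos α / cos α' = 176.1550·cos 20.151°/cos 19.40446° = 175.331595
action lengths: √(r_a1²−r_b1²) = 26.843118, √(r_a2²−r_b2²) = 50.419131
base pitch p_b = π·m·cos α = 10.602695
CR = (26.843118 + 50.419131 − 175.331595·sin 19.40446°)/10.602695 = 1.793037
contact ratio ≈ 1.7930

1.7930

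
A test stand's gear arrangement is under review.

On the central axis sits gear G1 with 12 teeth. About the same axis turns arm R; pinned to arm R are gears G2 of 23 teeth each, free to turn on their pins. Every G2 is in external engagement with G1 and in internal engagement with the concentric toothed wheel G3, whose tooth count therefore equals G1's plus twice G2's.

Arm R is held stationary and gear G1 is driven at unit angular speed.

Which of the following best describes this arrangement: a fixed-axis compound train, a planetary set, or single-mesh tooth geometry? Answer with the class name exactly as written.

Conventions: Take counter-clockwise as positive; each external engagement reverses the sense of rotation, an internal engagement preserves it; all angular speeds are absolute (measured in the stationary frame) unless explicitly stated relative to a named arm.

planetary set

recognized (axles ride arm R): planetary set, 12/23/58 teeth
classification: planetary set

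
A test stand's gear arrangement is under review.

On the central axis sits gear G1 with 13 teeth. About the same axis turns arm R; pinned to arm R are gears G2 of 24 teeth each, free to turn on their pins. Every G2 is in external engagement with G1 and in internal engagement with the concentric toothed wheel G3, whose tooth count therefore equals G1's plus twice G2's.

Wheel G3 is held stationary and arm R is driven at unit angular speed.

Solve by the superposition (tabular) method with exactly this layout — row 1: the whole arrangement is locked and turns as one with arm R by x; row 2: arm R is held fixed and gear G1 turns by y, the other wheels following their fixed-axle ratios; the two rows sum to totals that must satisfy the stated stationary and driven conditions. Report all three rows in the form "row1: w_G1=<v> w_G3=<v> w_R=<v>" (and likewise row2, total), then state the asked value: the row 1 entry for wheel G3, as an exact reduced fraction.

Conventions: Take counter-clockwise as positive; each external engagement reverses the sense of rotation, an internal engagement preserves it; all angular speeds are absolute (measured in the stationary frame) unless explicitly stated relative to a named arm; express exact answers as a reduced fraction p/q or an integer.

planetary set (13T centre, 24T on arm, 61T internal) — Willis relation
row 1 (train locked, turned with arm): all members turn x
superposition row 2 [arm held]: sun y, ring −(13/61)·y, arm 0
boundary: total ω_ring = x − (13/61)·y = 0 and total ω_arm = x = 1  ⇒  y = 61/13, x = 1
row 2 ring = −(13/61)·61/13 = -1
totals (row 1 + row 2): sun 1 + 61/13 = 74/13, ring 1 + (-1) = 0, arm 1 + 0 = 1
asked cell (row1, ring) = 1

row1: w_G1=1 w_G3=1 w_R=1
row2: w_G1=61/13 w_G3=-1 w_R=0
total: w_G1=74/13 w_G3=0 w_R=1
asked value: 1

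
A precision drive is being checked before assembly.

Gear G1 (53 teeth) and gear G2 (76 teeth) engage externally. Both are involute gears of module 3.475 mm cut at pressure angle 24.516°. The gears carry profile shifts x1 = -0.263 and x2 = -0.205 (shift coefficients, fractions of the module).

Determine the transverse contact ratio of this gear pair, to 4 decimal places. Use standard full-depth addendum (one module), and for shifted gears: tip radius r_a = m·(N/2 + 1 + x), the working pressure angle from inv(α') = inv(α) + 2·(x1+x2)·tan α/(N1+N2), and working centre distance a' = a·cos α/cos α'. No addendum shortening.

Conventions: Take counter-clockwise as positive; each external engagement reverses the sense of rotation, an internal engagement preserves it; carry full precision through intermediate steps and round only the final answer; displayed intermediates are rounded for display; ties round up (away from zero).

1.6349

recognized (one external pair, fixed centres): single-mesh tooth geometry, m = 3.475, N1 = 53, N2 = 76
base radii: r_b1 = 83.785391, r_b2 = 120.145089
tip radii: r_a1 = 94.648575, r_a2 = 134.812625
inv(α') = inv(24.516°) + 2·(-0.263-0.205)·tan α/(53+76) = 0.02486952  ⇒  α' = 23.56330°
a' = a·cos α / cos α' = 224.1375·cos 24.516°/cos 23.56330° = 222.481194
action lengths: √(r_a1²−r_b1²) = 44.026821, √(r_a2²−r_b2²) = 61.152280
base pitch p_b = π·m·cos α = 9.932814
CR = (44.026821 + 61.152280 − 222.481194·sin 23.56330°)/9.932814 = 1.634941
contact ratio ≈ 1.6349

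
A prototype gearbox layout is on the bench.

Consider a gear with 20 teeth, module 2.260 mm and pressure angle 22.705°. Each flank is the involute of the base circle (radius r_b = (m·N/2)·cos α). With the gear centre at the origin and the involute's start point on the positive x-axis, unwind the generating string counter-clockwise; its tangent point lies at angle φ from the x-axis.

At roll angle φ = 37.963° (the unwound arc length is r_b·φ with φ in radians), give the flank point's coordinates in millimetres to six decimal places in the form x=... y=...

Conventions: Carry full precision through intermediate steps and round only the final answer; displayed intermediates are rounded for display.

x=24.934831 y=1.934114

class = single-mesh tooth geometry [base-circle involute, m = 2.260, 20T]
pitch radius r_p = m·N/2 = 2.260·20/2 = 22.600000
base radius r_b = r_p·cos α = 22.600000·cos 22.705° = 20.848600
roll angle φ = 37.963° = 0.66257934 rad
x = r_b·(cos φ + φ·sin φ) = 24.934831
y = r_b·(sin φ − φ·cos φ) = 1.934114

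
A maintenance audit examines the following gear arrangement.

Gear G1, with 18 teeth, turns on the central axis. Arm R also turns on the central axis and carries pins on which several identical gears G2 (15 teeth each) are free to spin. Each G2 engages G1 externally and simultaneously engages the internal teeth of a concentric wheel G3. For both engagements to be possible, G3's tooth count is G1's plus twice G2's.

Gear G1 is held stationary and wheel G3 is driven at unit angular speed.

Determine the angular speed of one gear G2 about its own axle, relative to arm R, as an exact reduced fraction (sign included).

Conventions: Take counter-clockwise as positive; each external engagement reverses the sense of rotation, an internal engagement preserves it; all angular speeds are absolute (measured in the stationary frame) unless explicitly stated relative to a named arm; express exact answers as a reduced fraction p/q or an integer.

recognized (axles ride arm R): planetary set, 18/15/48 teeth
ring teeth: 18 + 2·15 = 48
18(ω_sun−ω_arm) = −48(ω_ring−ω_arm),  ω_sun = 0, ω_ring = 1
18(0−ω_arm) = −48(1−ω_arm)  ⇒  66·ω_arm = 48  ⇒  ω_arm = 8/11
sun–planet mesh: 18·(0−8/11) = −15·(ω_p−ω_arm)  ⇒  ω_p−ω_arm = 48/55
exact speed ratio = 48/55

48/55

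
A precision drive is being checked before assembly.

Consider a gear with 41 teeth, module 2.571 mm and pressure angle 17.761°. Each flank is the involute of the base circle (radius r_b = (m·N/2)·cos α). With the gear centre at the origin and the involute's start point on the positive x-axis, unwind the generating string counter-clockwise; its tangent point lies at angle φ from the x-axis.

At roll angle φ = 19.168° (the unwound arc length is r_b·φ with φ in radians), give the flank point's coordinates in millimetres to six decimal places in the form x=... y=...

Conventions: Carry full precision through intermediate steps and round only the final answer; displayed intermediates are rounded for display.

recognized (one wheel, involute flank): single-mesh tooth geometry, m = 2.571, N = 41
pitch radius r_p = m·N/2 = 2.571·41/2 = 52.705500
base radius r_b = r_p·cos α = 52.705500·cos 17.761° = 50.193411
roll angle φ = 19.168° = 0.33454471 rad
x = r_b·(cos φ + φ·sin φ) = 52.924135
y = r_b·(sin φ − φ·cos φ) = 0.619469

x=52.924135 y=0.619469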